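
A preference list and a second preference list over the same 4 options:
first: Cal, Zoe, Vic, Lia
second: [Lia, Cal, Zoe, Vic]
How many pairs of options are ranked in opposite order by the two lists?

Pairs: 3

Assign each item its position (1..4) in the first ordering, then rewrite the second ordering as that position sequence:
positions: Cal→1, Zoe→2, Vic→3, Lia→4
second ordering as positions: [4, 1, 2, 3]
Discordant pairs = inversions in this position sequence.
4: 1, 2, 3 → 3
1: 0
2: 0
3: 0
Total: 3 + 0 + 0 + 0 = 3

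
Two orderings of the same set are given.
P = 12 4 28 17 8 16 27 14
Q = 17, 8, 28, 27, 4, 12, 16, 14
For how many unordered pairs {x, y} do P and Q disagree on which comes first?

Assign each item its position (1..8) in the first ordering, then rewrite the second ordering as that position sequence:
positions: 12→1, 4→2, 28→3, 17→4, 8→5, 16→6, 27→7, 14→8
second ordering as positions: [4, 5, 3, 7, 2, 1, 6, 8]
Discordant pairs = inversions in this position sequence.
4: 3, 2, 1 → 3
5: 3, 2, 1 → 3
3: 2, 1 → 2
7: 2, 1, 6 → 3
2: 1 → 1
1: 0
6: 0
8: 0
Total: 3 + 3 + 2 + 3 + 1 + 0 + 0 + 0 = 12

12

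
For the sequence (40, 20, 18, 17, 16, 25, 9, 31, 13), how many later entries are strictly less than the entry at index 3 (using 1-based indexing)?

4

The element at index 3 is 18.
Elements after it: 17, 16, 25, 9, 31, 13
Those smaller than 18: 17, 16, 9, 13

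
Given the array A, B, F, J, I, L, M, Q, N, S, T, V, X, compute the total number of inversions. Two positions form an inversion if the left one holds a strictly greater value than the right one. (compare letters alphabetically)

2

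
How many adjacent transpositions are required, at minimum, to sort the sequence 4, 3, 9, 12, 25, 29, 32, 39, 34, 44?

There are 2 adjacent swaps.

Each adjacent swap fixes exactly one inversion, so the minimum swap count equals the number of inversions.
Count inversions — for each element, later elements that are smaller:
4: 3 → 1
3: none → 0
9: none → 0
12: none → 0
25: none → 0
29: none → 0
32: none → 0
39: 34 → 1
34: none → 0
44: none → 0
Total inversions: 1 + 0 + 0 + 0 + 0 + 0 + 0 + 1 + 0 + 0 = 2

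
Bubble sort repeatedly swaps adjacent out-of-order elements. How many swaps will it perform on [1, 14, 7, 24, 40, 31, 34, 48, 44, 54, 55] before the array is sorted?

4

Each adjacent swap fixes exactly one inversion, so the minimum swap count equals the number of inversions.
Count inversions — for each element, later elements that are smaller:
1: none → 0
14: 7 → 1
7: none → 0
24: none → 0
40: 31, 34 → 2
31: none → 0
34: none → 0
48: 44 → 1
44: none → 0
54: none → 0
55: none → 0
Total inversions: 0 + 1 + 0 + 0 + 2 + 0 + 0 + 1 + 0 + 0 + 0 = 4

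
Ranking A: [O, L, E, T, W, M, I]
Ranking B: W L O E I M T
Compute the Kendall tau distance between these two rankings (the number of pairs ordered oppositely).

Assign each item its position (1..7) in the first ordering, then rewrite the second ordering as that position sequence:
positions: O→1, L→2, E→3, T→4, W→5, M→6, I→7
second ordering as positions: [5, 2, 1, 3, 7, 6, 4]
Discordant pairs = inversions in this position sequence.
5: 2, 1, 3, 4 → 4
2: 1 → 1
1: 0
3: 0
7: 6, 4 → 2
6: 4 → 1
4: 0
Total: 4 + 1 + 0 + 0 + 2 + 1 + 0 = 8

8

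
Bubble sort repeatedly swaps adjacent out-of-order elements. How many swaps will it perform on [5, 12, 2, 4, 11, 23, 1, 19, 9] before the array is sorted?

Each adjacent swap fixes exactly one inversion, so the minimum swap count equals the number of inversions.
Count inversions — for each element, later elements that are smaller:
5: 2, 4, 1 → 3
12: 2, 4, 11, 1, 9 → 5
2: 1 → 1
4: 1 → 1
11: 1, 9 → 2
23: 1, 19, 9 → 3
1: none → 0
19: 9 → 1
9: none → 0
Total inversions: 3 + 5 + 1 + 1 + 2 + 3 + 0 + 1 + 0 = 16

16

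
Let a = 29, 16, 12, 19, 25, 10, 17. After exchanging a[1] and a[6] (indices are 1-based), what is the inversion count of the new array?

4 inversions

Positions 1 and 6 hold 29 and 10; after swapping, the array is [10, 16, 12, 19, 25, 29, 17].
Count, for each position, how many later elements it exceeds:
10: 0
16: 1
12: 0
19: 1
25: 1
29: 1
17: 0
Sum: 0 + 1 + 0 + 1 + 1 + 1 + 0 = 4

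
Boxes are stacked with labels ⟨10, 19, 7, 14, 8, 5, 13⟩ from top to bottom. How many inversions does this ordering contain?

13 inversions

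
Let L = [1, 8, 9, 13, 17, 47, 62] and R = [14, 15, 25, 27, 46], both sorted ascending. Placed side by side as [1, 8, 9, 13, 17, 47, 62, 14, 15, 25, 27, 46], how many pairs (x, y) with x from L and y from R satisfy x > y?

Split inversions: 12

For each element r of the right run, count left-run elements greater than r:
r = 14: 17, 47, 62 → 3
r = 15: 17, 47, 62 → 3
r = 25: 47, 62 → 2
r = 27: 47, 62 → 2
r = 46: 47, 62 → 2
Cross-inversions: 3 + 3 + 2 + 2 + 2 = 12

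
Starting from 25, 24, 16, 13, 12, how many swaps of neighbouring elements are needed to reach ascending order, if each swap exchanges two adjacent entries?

10 adjacent swaps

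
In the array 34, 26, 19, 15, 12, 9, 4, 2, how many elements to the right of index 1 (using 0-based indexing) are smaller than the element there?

The element at index 1 is 26.
Elements after it: 19, 15, 12, 9, 4, 2
Those smaller than 26: 19, 15, 12, 9, 4, 2

6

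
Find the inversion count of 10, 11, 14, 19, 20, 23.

There are 0 out-of-order pairs.

Listing every pair i<j with a[i]>a[j] (using 0-based positions):
(none)
That's 0 pairs.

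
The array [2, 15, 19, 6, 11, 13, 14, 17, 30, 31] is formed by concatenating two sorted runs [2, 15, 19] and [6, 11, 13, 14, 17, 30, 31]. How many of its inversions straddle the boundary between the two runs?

9 split inversions

For each element r of the right run, count left-run elements greater than r:
r = 6: 15, 19 → 2
r = 11: 15, 19 → 2
r = 13: 15, 19 → 2
r = 14: 15, 19 → 2
r = 17: 19 → 1
r = 30: none → 0
r = 31: none → 0
Cross-inversions: 2 + 2 + 2 + 2 + 1 + 0 + 0 = 9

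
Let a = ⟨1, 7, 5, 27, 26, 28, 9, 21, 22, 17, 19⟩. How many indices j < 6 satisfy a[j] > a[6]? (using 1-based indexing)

The element at index 6 is 28.
Elements before it: 1, 7, 5, 27, 26
None of them are larger than 28.

0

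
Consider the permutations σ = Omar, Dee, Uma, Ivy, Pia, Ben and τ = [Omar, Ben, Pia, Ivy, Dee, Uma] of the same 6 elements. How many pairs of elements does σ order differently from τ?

9

Assign each item its position (1..6) in the first ordering, then rewrite the second ordering as that position sequence:
positions: Omar→1, Dee→2, Uma→3, Ivy→4, Pia→5, Ben→6
second ordering as positions: [1, 6, 5, 4, 2, 3]
Discordant pairs = inversions in this position sequence.
1: 0
6: 5, 4, 2, 3 → 4
5: 4, 2, 3 → 3
4: 2, 3 → 2
2: 0
3: 0
Total: 0 + 4 + 3 + 2 + 0 + 0 = 9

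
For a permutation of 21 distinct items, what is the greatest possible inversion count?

The maximum occurs when the array is in strictly decreasing order: every one of the C(21, 2) pairs is inverted.
C(21, 2) = 21·20/2 = 210

210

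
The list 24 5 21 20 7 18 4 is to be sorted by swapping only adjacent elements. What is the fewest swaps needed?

16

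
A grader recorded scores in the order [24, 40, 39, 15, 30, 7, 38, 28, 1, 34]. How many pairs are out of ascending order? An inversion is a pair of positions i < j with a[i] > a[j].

For each element, count later entries that are smaller:
24 → 15, 7, 1 → 3
40 → 39, 15, 30, 7, 38, 28, 1, 34 → 8
39 → 15, 30, 7, 38, 28, 1, 34 → 7
15 → 7, 1 → 2
30 → 7, 28, 1 → 3
7 → 1 → 1
38 → 28, 1, 34 → 3
28 → 1 → 1
1 → none → 0
34 → none → 0
Sum: 3 + 8 + 7 + 2 + 3 + 1 + 3 + 1 + 0 + 0 = 28

28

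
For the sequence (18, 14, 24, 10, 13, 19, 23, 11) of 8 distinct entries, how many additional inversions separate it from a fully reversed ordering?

13 inversions short

Maximum inversions for 8 distinct elements is C(8, 2) = 8·7/2 = 28.
Current inversions — for each element, count later smaller elements:
18: 4
14: 3
24: 5
10: 0
13: 1
19: 1
23: 1
11: 0
Current total: 4 + 3 + 5 + 0 + 1 + 1 + 1 + 0 = 15
Shortfall: 28 − 15 = 13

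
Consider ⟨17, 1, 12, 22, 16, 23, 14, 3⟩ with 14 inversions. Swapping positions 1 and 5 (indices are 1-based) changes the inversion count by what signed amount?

-1

Positions 1 and 5 hold 17 and 16; after swapping, the array is [16, 1, 12, 22, 17, 23, 14, 3].
Sweep left to right; for each value list the smaller values that follow it:
16 → 1, 12, 14, 3 → 4
1 → none → 0
12 → 3 → 1
22 → 17, 14, 3 → 3
17 → 14, 3 → 2
23 → 14, 3 → 2
14 → 3 → 1
3 → none → 0
Sum: 4 + 0 + 1 + 3 + 2 + 2 + 1 + 0 = 13
Change: 13 − 14 = -1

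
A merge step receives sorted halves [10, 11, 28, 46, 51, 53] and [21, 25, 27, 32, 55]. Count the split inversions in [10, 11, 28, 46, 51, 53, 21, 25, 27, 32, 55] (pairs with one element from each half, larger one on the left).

Take each right-half value and tally the left-half values above it:
r = 21: 28, 46, 51, 53 → 4
r = 25: 28, 46, 51, 53 → 4
r = 27: 28, 46, 51, 53 → 4
r = 32: 46, 51, 53 → 3
r = 55: none → 0
Cross-inversions: 4 + 4 + 4 + 3 + 0 = 15

15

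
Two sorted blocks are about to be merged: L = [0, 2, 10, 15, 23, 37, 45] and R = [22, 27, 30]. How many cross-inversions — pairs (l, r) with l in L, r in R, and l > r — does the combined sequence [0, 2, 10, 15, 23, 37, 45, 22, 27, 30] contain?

7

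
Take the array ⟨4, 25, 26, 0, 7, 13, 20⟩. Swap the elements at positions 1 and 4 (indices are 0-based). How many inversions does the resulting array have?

8

Positions 1 and 4 hold 25 and 7; after swapping, the array is [4, 7, 26, 0, 25, 13, 20].
Element-by-element contributions:
4: 1
7: 1
26: 4
0: 0
25: 2
13: 0
20: 0
Sum: 1 + 1 + 4 + 0 + 2 + 0 + 0 = 8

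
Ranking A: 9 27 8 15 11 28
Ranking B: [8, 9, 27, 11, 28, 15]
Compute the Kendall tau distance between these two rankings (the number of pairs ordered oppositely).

4 discordant pairs

Assign each item its position (1..6) in the first ordering, then rewrite the second ordering as that position sequence:
positions: 9→1, 27→2, 8→3, 15→4, 11→5, 28→6
second ordering as positions: [3, 1, 2, 5, 6, 4]
Discordant pairs = inversions in this position sequence.
3: 1, 2 → 2
1: 0
2: 0
5: 4 → 1
6: 4 → 1
4: 0
Total: 2 + 0 + 0 + 1 + 1 + 0 = 4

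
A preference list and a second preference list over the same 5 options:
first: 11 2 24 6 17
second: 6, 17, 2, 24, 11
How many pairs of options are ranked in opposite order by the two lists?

Assign each item its position (1..5) in the first ordering, then rewrite the second ordering as that position sequence:
positions: 11→1, 2→2, 24→3, 6→4, 17→5
second ordering as positions: [4, 5, 2, 3, 1]
Discordant pairs = inversions in this position sequence.
4: 2, 3, 1 → 3
5: 2, 3, 1 → 3
2: 1 → 1
3: 1 → 1
1: 0
Total: 3 + 3 + 1 + 1 + 0 = 8

8 pairs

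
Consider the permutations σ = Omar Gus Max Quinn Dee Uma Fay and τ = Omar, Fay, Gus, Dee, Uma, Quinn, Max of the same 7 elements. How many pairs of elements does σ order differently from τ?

10

Assign each item its position (1..7) in the first ordering, then rewrite the second ordering as that position sequence:
positions: Omar→1, Gus→2, Max→3, Quinn→4, Dee→5, Uma→6, Fay→7
second ordering as positions: [1, 7, 2, 5, 6, 4, 3]
Discordant pairs = inversions in this position sequence.
1: 0
7: 2, 5, 6, 4, 3 → 5
2: 0
5: 4, 3 → 2
6: 4, 3 → 2
4: 3 → 1
3: 0
Total: 0 + 5 + 0 + 2 + 2 + 1 + 0 = 10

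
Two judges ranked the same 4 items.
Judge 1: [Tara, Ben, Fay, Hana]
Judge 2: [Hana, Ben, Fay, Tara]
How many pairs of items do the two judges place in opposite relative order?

5

Assign each item its position (1..4) in the first ordering, then rewrite the second ordering as that position sequence:
positions: Tara→1, Ben→2, Fay→3, Hana→4
second ordering as positions: [4, 2, 3, 1]
Discordant pairs = inversions in this position sequence.
4: 2, 3, 1 → 3
2: 1 → 1
3: 1 → 1
1: 0
Total: 3 + 1 + 1 + 0 = 5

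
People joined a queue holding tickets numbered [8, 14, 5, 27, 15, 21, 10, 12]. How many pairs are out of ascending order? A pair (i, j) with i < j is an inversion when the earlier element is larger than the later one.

12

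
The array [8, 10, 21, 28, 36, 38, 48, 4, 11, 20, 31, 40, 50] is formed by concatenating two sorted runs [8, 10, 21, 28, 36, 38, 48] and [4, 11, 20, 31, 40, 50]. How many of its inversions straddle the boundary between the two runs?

21 cross-inversions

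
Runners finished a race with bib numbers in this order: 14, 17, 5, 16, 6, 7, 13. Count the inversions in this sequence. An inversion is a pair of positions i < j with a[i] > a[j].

12

Element-by-element contributions:
14 → 5, 6, 7, 13 → 4
17 → 5, 16, 6, 7, 13 → 5
5 → none → 0
16 → 6, 7, 13 → 3
6 → none → 0
7 → none → 0
13 → none → 0
Sum: 4 + 5 + 0 + 3 + 0 + 0 + 0 = 12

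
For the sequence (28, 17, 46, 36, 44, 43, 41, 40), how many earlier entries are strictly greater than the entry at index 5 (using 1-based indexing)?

1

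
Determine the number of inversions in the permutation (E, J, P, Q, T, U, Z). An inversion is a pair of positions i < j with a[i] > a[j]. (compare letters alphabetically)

Inversion pairs (indices are 0-based):
(none)
That's 0 pairs.

0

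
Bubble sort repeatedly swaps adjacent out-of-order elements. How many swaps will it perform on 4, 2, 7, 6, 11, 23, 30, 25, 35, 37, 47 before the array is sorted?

3 swaps

The minimum number of adjacent swaps to sort an array equals its inversion count, since every such swap removes exactly one inversion.
Count inversions — for each element, later elements that are smaller:
4: 2 → 1
2: none → 0
7: 6 → 1
6: none → 0
11: none → 0
23: none → 0
30: 25 → 1
25: none → 0
35: none → 0
37: none → 0
47: none → 0
Total inversions: 1 + 0 + 1 + 0 + 0 + 0 + 1 + 0 + 0 + 0 + 0 = 3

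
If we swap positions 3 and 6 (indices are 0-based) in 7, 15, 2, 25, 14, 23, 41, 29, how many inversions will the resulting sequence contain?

7 inversions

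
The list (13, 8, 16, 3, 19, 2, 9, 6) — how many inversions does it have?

17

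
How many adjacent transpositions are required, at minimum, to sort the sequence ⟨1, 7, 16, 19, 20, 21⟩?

The minimum number of adjacent swaps to sort an array equals its inversion count, since every such swap removes exactly one inversion.
Count inversions — for each element, later elements that are smaller:
1: none → 0
7: none → 0
16: none → 0
19: none → 0
20: none → 0
21: none → 0
Total inversions: 0 + 0 + 0 + 0 + 0 + 0 = 0

0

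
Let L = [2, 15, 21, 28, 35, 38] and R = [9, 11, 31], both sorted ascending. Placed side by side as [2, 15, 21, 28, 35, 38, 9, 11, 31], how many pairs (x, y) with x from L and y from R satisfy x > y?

Take each right-half value and tally the left-half values above it:
r = 9: 15, 21, 28, 35, 38 → 5
r = 11: 15, 21, 28, 35, 38 → 5
r = 31: 35, 38 → 2
Cross-inversions: 5 + 5 + 2 = 12

12 cross-inversions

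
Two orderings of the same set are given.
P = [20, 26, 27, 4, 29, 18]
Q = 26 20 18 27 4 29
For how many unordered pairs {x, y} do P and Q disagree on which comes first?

4

Assign each item its position (1..6) in the first ordering, then rewrite the second ordering as that position sequence:
positions: 20→1, 26→2, 27→3, 4→4, 29→5, 18→6
second ordering as positions: [2, 1, 6, 3, 4, 5]
Discordant pairs = inversions in this position sequence.
2: 1 → 1
1: 0
6: 3, 4, 5 → 3
3: 0
4: 0
5: 0
Total: 1 + 0 + 3 + 0 + 0 + 0 = 4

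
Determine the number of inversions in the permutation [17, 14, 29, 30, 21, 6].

8

Element-by-element contributions:
17 → 14, 6 → 2
14 → 6 → 1
29 → 21, 6 → 2
30 → 21, 6 → 2
21 → 6 → 1
6 → none → 0
Sum: 2 + 1 + 2 + 2 + 1 + 0 = 8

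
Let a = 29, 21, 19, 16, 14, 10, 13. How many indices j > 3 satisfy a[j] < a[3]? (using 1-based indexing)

The element at index 3 is 19.
Elements after it: 16, 14, 10, 13
Those smaller than 19: 16, 14, 10, 13

4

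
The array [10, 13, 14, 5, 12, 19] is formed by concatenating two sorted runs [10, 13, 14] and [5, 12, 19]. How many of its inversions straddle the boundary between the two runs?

5 cross-inversions

For each element r of the right run, count left-run elements greater than r:
r = 5: 10, 13, 14 → 3
r = 12: 13, 14 → 2
r = 19: none → 0
Cross-inversions: 3 + 2 + 0 = 5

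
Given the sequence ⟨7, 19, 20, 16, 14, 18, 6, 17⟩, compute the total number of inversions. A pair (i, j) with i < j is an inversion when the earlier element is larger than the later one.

16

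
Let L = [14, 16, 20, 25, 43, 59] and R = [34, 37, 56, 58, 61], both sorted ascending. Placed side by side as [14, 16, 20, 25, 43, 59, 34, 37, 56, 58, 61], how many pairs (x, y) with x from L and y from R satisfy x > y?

6 cross-inversions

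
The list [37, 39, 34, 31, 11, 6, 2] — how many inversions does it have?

Element-by-element contributions:
37 → 34, 31, 11, 6, 2 → 5
39 → 34, 31, 11, 6, 2 → 5
34 → 31, 11, 6, 2 → 4
31 → 11, 6, 2 → 3
11 → 6, 2 → 2
6 → 2 → 1
2 → none → 0
Sum: 5 + 5 + 4 + 3 + 2 + 1 + 0 = 20

There are 20 out-of-order pairs.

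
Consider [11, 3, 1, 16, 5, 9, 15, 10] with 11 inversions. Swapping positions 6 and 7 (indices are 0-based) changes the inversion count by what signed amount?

Positions 6 and 7 hold 15 and 10; after swapping, the array is [11, 3, 1, 16, 5, 9, 10, 15].
For each element, count later entries that are smaller:
11 → 3, 1, 5, 9, 10 → 5
3 → 1 → 1
1 → none → 0
16 → 5, 9, 10, 15 → 4
5 → none → 0
9 → none → 0
10 → none → 0
15 → none → 0
Sum: 5 + 1 + 0 + 4 + 0 + 0 + 0 + 0 = 10
Change: 10 − 11 = -1

-1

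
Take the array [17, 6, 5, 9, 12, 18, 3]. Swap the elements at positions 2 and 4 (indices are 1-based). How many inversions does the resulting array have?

12

Positions 2 and 4 hold 6 and 9; after swapping, the array is [17, 9, 5, 6, 12, 18, 3].
Count, for each position, how many later elements it exceeds:
17 → 9, 5, 6, 12, 3 → 5
9 → 5, 6, 3 → 3
5 → 3 → 1
6 → 3 → 1
12 → 3 → 1
18 → 3 → 1
3 → none → 0
Sum: 5 + 3 + 1 + 1 + 1 + 1 + 0 = 12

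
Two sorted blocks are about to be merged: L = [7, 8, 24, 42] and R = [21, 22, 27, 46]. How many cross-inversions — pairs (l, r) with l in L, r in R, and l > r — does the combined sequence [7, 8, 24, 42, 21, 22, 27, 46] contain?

5 split inversions

Take each right-half value and tally the left-half values above it:
r = 21: 24, 42 → 2
r = 22: 24, 42 → 2
r = 27: 42 → 1
r = 46: none → 0
Cross-inversions: 2 + 2 + 1 + 0 = 5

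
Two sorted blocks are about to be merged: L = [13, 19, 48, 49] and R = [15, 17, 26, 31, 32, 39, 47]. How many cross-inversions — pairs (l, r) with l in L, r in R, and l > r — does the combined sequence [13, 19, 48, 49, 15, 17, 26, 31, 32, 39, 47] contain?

16 split inversions

Take each right-half value and tally the left-half values above it:
r = 15: 19, 48, 49 → 3
r = 17: 19, 48, 49 → 3
r = 26: 48, 49 → 2
r = 31: 48, 49 → 2
r = 32: 48, 49 → 2
r = 39: 48, 49 → 2
r = 47: 48, 49 → 2
Cross-inversions: 3 + 3 + 2 + 2 + 2 + 2 + 2 = 16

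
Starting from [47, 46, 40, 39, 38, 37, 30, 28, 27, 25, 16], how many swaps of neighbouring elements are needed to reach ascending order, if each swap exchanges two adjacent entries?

55

Each adjacent swap fixes exactly one inversion, so the minimum swap count equals the number of inversions.
Count inversions — for each element, later elements that are smaller:
47: 46, 40, 39, 38, 37, 30, 28, 27, 25, 16 → 10
46: 40, 39, 38, 37, 30, 28, 27, 25, 16 → 9
40: 39, 38, 37, 30, 28, 27, 25, 16 → 8
39: 38, 37, 30, 28, 27, 25, 16 → 7
38: 37, 30, 28, 27, 25, 16 → 6
37: 30, 28, 27, 25, 16 → 5
30: 28, 27, 25, 16 → 4
28: 27, 25, 16 → 3
27: 25, 16 → 2
25: 16 → 1
16: none → 0
Total inversions: 10 + 9 + 8 + 7 + 6 + 5 + 4 + 3 + 2 + 1 + 0 = 55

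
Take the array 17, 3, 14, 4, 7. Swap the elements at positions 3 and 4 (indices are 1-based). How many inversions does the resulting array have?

5 inversions

Positions 3 and 4 hold 14 and 4; after swapping, the array is [17, 3, 4, 14, 7].
Count, for each position, how many later elements it exceeds:
17 → 3, 4, 14, 7 → 4
3 → none → 0
4 → none → 0
14 → 7 → 1
7 → none → 0
Sum: 4 + 0 + 0 + 1 + 0 = 5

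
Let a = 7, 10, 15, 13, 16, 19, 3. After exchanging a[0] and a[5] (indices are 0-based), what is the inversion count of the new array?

16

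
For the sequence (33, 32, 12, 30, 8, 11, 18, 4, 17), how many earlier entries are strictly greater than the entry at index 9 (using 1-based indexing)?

4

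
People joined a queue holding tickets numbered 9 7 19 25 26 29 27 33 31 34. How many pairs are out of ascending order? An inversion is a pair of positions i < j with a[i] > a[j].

3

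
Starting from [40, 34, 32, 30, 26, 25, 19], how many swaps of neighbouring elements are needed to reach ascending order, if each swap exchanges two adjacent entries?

The minimum number of adjacent swaps to sort an array equals its inversion count, since every such swap removes exactly one inversion.
Count inversions — for each element, later elements that are smaller:
40: 34, 32, 30, 26, 25, 19 → 6
34: 32, 30, 26, 25, 19 → 5
32: 30, 26, 25, 19 → 4
30: 26, 25, 19 → 3
26: 25, 19 → 2
25: 19 → 1
19: none → 0
Total inversions: 6 + 5 + 4 + 3 + 2 + 1 + 0 = 21

21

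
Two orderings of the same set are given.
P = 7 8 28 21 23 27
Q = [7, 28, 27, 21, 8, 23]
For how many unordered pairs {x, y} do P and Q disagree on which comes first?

Assign each item its position (1..6) in the first ordering, then rewrite the second ordering as that position sequence:
positions: 7→1, 8→2, 28→3, 21→4, 23→5, 27→6
second ordering as positions: [1, 3, 6, 4, 2, 5]
Discordant pairs = inversions in this position sequence.
1: 0
3: 2 → 1
6: 4, 2, 5 → 3
4: 2 → 1
2: 0
5: 0
Total: 0 + 1 + 3 + 1 + 0 + 0 = 5

5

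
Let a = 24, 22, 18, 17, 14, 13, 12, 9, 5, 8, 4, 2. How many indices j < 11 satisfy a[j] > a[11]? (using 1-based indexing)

10

The element at index 11 is 4.
Elements before it: 24, 22, 18, 17, 14, 13, 12, 9, 5, 8
Those larger than 4: 24, 22, 18, 17, 14, 13, 12, 9, 5, 8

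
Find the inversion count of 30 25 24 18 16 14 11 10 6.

Sweep left to right; for each value list the smaller values that follow it:
30: 8
25: 7
24: 6
18: 5
16: 4
14: 3
11: 2
10: 1
6: 0
Sum: 8 + 7 + 6 + 5 + 4 + 3 + 2 + 1 + 0 = 36

36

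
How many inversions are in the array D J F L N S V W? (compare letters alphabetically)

Sweep left to right; for each value list the smaller values that follow it:
D → none → 0
J → F → 1
F → none → 0
L → none → 0
N → none → 0
S → none → 0
V → none → 0
W → none → 0
Sum: 0 + 1 + 0 + 0 + 0 + 0 + 0 + 0 = 1

1 inversion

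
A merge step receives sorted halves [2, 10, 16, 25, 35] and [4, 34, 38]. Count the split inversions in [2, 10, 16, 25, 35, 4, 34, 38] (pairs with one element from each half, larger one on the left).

Take each right-half value and tally the left-half values above it:
r = 4: 10, 16, 25, 35 → 4
r = 34: 35 → 1
r = 38: none → 0
Cross-inversions: 4 + 1 + 0 = 5

5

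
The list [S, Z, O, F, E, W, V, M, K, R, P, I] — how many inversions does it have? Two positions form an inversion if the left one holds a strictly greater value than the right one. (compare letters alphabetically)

Inversions: 41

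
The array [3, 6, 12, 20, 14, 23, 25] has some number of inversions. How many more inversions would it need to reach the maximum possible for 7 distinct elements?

Maximum inversions for 7 distinct elements is C(7, 2) = 7·6/2 = 21.
Current inversions — for each element, count later smaller elements:
3: 0
6: 0
12: 0
20: 1
14: 0
23: 0
25: 0
Current total: 0 + 0 + 0 + 1 + 0 + 0 + 0 = 1
Shortfall: 21 − 1 = 20

20 inversions short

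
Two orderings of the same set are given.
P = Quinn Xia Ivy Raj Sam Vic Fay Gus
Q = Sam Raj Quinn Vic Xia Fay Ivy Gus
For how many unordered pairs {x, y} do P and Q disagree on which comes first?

10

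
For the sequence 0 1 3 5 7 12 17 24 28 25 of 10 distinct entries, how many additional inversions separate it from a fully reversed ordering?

Maximum inversions for 10 distinct elements is C(10, 2) = 10·9/2 = 45.
Current inversions — for each element, count later smaller elements:
0: 0
1: 0
3: 0
5: 0
7: 0
12: 0
17: 0
24: 0
28: 1
25: 0
Current total: 0 + 0 + 0 + 0 + 0 + 0 + 0 + 0 + 1 + 0 = 1
Shortfall: 45 − 1 = 44

44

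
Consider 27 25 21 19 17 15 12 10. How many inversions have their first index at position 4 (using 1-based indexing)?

The element at index 4 is 19.
Elements after it: 17, 15, 12, 10
Those smaller than 19: 17, 15, 12, 10

4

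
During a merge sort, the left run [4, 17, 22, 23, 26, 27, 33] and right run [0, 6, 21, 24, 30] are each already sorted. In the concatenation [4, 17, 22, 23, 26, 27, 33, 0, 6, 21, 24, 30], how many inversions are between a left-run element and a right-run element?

22 cross-inversions

Take each right-half value and tally the left-half values above it:
r = 0: 4, 17, 22, 23, 26, 27, 33 → 7
r = 6: 17, 22, 23, 26, 27, 33 → 6
r = 21: 22, 23, 26, 27, 33 → 5
r = 24: 26, 27, 33 → 3
r = 30: 33 → 1
Cross-inversions: 7 + 6 + 5 + 3 + 1 = 22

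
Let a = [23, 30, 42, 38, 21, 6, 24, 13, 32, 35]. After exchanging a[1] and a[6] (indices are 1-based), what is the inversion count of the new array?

20 inversions

Positions 1 and 6 hold 23 and 6; after swapping, the array is [6, 30, 42, 38, 21, 23, 24, 13, 32, 35].
For each element, count later entries that are smaller:
6 → none → 0
30 → 21, 23, 24, 13 → 4
42 → 38, 21, 23, 24, 13, 32, 35 → 7
38 → 21, 23, 24, 13, 32, 35 → 6
21 → 13 → 1
23 → 13 → 1
24 → 13 → 1
13 → none → 0
32 → none → 0
35 → none → 0
Sum: 0 + 4 + 7 + 6 + 1 + 1 + 1 + 0 + 0 + 0 = 20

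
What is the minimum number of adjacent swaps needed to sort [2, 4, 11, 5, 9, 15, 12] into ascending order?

3

Each adjacent swap fixes exactly one inversion, so the minimum swap count equals the number of inversions.
Count inversions — for each element, later elements that are smaller:
2: none → 0
4: none → 0
11: 5, 9 → 2
5: none → 0
9: none → 0
15: 12 → 1
12: none → 0
Total inversions: 0 + 0 + 2 + 0 + 0 + 1 + 0 = 3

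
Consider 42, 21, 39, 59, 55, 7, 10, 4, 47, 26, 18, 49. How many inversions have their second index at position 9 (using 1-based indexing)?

2 such elements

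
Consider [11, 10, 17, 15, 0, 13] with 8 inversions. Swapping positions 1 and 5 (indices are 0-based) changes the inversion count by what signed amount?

+1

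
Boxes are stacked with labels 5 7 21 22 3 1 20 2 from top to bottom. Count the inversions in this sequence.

17 out-of-order pairs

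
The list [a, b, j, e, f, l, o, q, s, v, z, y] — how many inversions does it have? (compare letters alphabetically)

3 inversions

Element-by-element contributions:
a → none → 0
b → none → 0
j → e, f → 2
e → none → 0
f → none → 0
l → none → 0
o → none → 0
q → none → 0
s → none → 0
v → none → 0
z → y → 1
y → none → 0
Sum: 0 + 0 + 2 + 0 + 0 + 0 + 0 + 0 + 0 + 0 + 1 + 0 = 3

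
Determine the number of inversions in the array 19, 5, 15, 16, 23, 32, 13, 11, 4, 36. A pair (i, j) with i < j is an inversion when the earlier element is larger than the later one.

There are 22 inversions.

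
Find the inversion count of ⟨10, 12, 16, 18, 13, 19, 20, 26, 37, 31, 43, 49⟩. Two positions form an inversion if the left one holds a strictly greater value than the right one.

3 inversions

For each element, count later entries that are smaller:
10: 0
12: 0
16: 1
18: 1
13: 0
19: 0
20: 0
26: 0
37: 1
31: 0
43: 0
49: 0
Sum: 0 + 0 + 1 + 1 + 0 + 0 + 0 + 0 + 1 + 0 + 0 + 0 = 3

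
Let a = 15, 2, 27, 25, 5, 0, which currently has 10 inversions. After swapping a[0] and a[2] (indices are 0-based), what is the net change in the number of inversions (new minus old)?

Positions 0 and 2 hold 15 and 27; after swapping, the array is [27, 2, 15, 25, 5, 0].
Element-by-element contributions:
27 → 2, 15, 25, 5, 0 → 5
2 → 0 → 1
15 → 5, 0 → 2
25 → 5, 0 → 2
5 → 0 → 1
0 → none → 0
Sum: 5 + 1 + 2 + 2 + 1 + 0 = 11
Change: 11 − 10 = +1

+1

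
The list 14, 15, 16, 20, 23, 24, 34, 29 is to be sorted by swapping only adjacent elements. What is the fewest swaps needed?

The minimum number of adjacent swaps to sort an array equals its inversion count, since every such swap removes exactly one inversion.
Count inversions — for each element, later elements that are smaller:
14: none → 0
15: none → 0
16: none → 0
20: none → 0
23: none → 0
24: none → 0
34: 29 → 1
29: none → 0
Total inversions: 0 + 0 + 0 + 0 + 0 + 0 + 1 + 0 = 1

There is 1 adjacent swap.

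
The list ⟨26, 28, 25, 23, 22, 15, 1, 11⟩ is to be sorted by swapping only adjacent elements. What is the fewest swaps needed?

26 swaps

Minimum adjacent swaps = number of inversions (each swap of adjacent out-of-order elements removes one inversion and no swap can remove more).
Count inversions — for each element, later elements that are smaller:
26: 25, 23, 22, 15, 1, 11 → 6
28: 25, 23, 22, 15, 1, 11 → 6
25: 23, 22, 15, 1, 11 → 5
23: 22, 15, 1, 11 → 4
22: 15, 1, 11 → 3
15: 1, 11 → 2
1: none → 0
11: none → 0
Total inversions: 6 + 6 + 5 + 4 + 3 + 2 + 0 + 0 = 26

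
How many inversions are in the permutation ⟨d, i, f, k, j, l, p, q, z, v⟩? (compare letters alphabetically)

3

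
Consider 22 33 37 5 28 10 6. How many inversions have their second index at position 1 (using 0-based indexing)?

The element at index 1 is 33.
Elements before it: 22
None of them are larger than 33.

0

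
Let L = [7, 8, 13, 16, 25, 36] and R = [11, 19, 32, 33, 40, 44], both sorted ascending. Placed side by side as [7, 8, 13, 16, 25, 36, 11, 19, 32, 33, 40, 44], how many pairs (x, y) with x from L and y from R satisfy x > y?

Take each right-half value and tally the left-half values above it:
r = 11: 13, 16, 25, 36 → 4
r = 19: 25, 36 → 2
r = 32: 36 → 1
r = 33: 36 → 1
r = 40: none → 0
r = 44: none → 0
Cross-inversions: 4 + 2 + 1 + 1 + 0 + 0 = 8

8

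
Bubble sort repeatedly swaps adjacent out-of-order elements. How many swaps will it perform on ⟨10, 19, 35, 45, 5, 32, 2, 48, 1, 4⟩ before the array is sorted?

The minimum number of adjacent swaps to sort an array equals its inversion count, since every such swap removes exactly one inversion.
Count inversions — for each element, later elements that are smaller:
10: 5, 2, 1, 4 → 4
19: 5, 2, 1, 4 → 4
35: 5, 32, 2, 1, 4 → 5
45: 5, 32, 2, 1, 4 → 5
5: 2, 1, 4 → 3
32: 2, 1, 4 → 3
2: 1 → 1
48: 1, 4 → 2
1: none → 0
4: none → 0
Total inversions: 4 + 4 + 5 + 5 + 3 + 3 + 1 + 2 + 0 + 0 = 27

27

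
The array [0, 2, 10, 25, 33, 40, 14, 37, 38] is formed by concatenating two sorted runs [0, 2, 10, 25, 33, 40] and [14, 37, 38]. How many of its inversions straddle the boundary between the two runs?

For each element r of the right run, count left-run elements greater than r:
r = 14: 25, 33, 40 → 3
r = 37: 40 → 1
r = 38: 40 → 1
Cross-inversions: 3 + 1 + 1 = 5

5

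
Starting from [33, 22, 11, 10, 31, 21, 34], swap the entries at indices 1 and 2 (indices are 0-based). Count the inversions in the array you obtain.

Inversions: 9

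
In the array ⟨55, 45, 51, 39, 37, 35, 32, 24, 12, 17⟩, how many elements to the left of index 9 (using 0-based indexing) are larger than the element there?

8

The element at index 9 is 17.
Elements before it: 55, 45, 51, 39, 37, 35, 32, 24, 12
Those larger than 17: 55, 45, 51, 39, 37, 35, 32, 24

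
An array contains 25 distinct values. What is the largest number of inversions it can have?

The maximum occurs when the array is in strictly decreasing order: every one of the C(25, 2) pairs is inverted.
C(25, 2) = 25·24/2 = 300

300 inversions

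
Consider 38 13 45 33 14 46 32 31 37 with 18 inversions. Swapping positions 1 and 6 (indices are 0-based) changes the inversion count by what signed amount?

+3

Positions 1 and 6 hold 13 and 32; after swapping, the array is [38, 32, 45, 33, 14, 46, 13, 31, 37].
Sweep left to right; for each value list the smaller values that follow it:
38 → 32, 33, 14, 13, 31, 37 → 6
32 → 14, 13, 31 → 3
45 → 33, 14, 13, 31, 37 → 5
33 → 14, 13, 31 → 3
14 → 13 → 1
46 → 13, 31, 37 → 3
13 → none → 0
31 → none → 0
37 → none → 0
Sum: 6 + 3 + 5 + 3 + 1 + 3 + 0 + 0 + 0 = 21
Change: 21 − 18 = +3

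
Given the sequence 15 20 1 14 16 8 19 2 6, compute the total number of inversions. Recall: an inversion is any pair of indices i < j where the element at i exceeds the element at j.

22 out-of-order pairs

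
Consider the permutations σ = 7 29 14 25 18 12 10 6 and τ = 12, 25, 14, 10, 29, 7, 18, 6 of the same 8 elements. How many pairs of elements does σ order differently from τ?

Assign each item its position (1..8) in the first ordering, then rewrite the second ordering as that position sequence:
positions: 7→1, 29→2, 14→3, 25→4, 18→5, 12→6, 10→7, 6→8
second ordering as positions: [6, 4, 3, 7, 2, 1, 5, 8]
Discordant pairs = inversions in this position sequence.
6: 4, 3, 2, 1, 5 → 5
4: 3, 2, 1 → 3
3: 2, 1 → 2
7: 2, 1, 5 → 3
2: 1 → 1
1: 0
5: 0
8: 0
Total: 5 + 3 + 2 + 3 + 1 + 0 + 0 + 0 = 14

14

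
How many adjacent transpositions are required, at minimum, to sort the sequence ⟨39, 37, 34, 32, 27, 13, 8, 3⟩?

28 swaps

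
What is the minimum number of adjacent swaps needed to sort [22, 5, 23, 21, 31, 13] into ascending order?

Adjacent swaps: 7

Minimum adjacent swaps = number of inversions (each swap of adjacent out-of-order elements removes one inversion and no swap can remove more).
Count inversions — for each element, later elements that are smaller:
22: 5, 21, 13 → 3
5: none → 0
23: 21, 13 → 2
21: 13 → 1
31: 13 → 1
13: none → 0
Total inversions: 3 + 0 + 2 + 1 + 1 + 0 = 7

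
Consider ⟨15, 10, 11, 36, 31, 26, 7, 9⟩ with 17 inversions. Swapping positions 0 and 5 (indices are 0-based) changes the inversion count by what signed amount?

Positions 0 and 5 hold 15 and 26; after swapping, the array is [26, 10, 11, 36, 31, 15, 7, 9].
Element-by-element contributions:
26: 5
10: 2
11: 2
36: 4
31: 3
15: 2
7: 0
9: 0
Sum: 5 + 2 + 2 + 4 + 3 + 2 + 0 + 0 = 18
Change: 18 − 17 = +1

+1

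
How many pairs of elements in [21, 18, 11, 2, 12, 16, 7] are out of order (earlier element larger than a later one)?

Inversions: 15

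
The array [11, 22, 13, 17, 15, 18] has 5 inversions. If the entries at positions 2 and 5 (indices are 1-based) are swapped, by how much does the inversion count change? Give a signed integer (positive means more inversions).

Positions 2 and 5 hold 22 and 15; after swapping, the array is [11, 15, 13, 17, 22, 18].
Sweep left to right; for each value list the smaller values that follow it:
11 → none → 0
15 → 13 → 1
13 → none → 0
17 → none → 0
22 → 18 → 1
18 → none → 0
Sum: 0 + 1 + 0 + 0 + 1 + 0 = 2
Change: 2 − 5 = -3

-3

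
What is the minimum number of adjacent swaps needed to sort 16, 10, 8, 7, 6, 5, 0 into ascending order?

Minimum adjacent swaps = number of inversions (each swap of adjacent out-of-order elements removes one inversion and no swap can remove more).
Count inversions — for each element, later elements that are smaller:
16: 10, 8, 7, 6, 5, 0 → 6
10: 8, 7, 6, 5, 0 → 5
8: 7, 6, 5, 0 → 4
7: 6, 5, 0 → 3
6: 5, 0 → 2
5: 0 → 1
0: none → 0
Total inversions: 6 + 5 + 4 + 3 + 2 + 1 + 0 = 21

21 adjacent swaps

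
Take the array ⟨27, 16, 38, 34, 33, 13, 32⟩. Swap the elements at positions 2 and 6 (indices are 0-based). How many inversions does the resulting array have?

Positions 2 and 6 hold 38 and 32; after swapping, the array is [27, 16, 32, 34, 33, 13, 38].
For each element, count later entries that are smaller:
27: 2
16: 1
32: 1
34: 2
33: 1
13: 0
38: 0
Sum: 2 + 1 + 1 + 2 + 1 + 0 + 0 = 7

7 inversions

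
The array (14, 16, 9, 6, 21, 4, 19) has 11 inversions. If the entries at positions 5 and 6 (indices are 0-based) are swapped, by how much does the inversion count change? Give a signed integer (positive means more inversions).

+1

Positions 5 and 6 hold 4 and 19; after swapping, the array is [14, 16, 9, 6, 21, 19, 4].
Element-by-element contributions:
14: 3
16: 3
9: 2
6: 1
21: 2
19: 1
4: 0
Sum: 3 + 3 + 2 + 1 + 2 + 1 + 0 = 12
Change: 12 − 11 = +1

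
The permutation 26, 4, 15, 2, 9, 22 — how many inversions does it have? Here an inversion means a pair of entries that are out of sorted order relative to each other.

There are 8 inversions.

Sweep left to right; for each value list the smaller values that follow it:
26 → 4, 15, 2, 9, 22 → 5
4 → 2 → 1
15 → 2, 9 → 2
2 → none → 0
9 → none → 0
22 → none → 0
Sum: 5 + 1 + 2 + 0 + 0 + 0 = 8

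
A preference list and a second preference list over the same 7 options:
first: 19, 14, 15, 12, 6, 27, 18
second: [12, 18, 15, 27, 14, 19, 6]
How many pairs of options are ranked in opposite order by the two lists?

Pairs: 14

Assign each item its position (1..7) in the first ordering, then rewrite the second ordering as that position sequence:
positions: 19→1, 14→2, 15→3, 12→4, 6→5, 27→6, 18→7
second ordering as positions: [4, 7, 3, 6, 2, 1, 5]
Discordant pairs = inversions in this position sequence.
4: 3, 2, 1 → 3
7: 3, 6, 2, 1, 5 → 5
3: 2, 1 → 2
6: 2, 1, 5 → 3
2: 1 → 1
1: 0
5: 0
Total: 3 + 5 + 2 + 3 + 1 + 0 + 0 = 14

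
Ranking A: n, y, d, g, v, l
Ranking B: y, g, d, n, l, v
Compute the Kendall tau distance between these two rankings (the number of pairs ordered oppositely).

Assign each item its position (1..6) in the first ordering, then rewrite the second ordering as that position sequence:
positions: n→1, y→2, d→3, g→4, v→5, l→6
second ordering as positions: [2, 4, 3, 1, 6, 5]
Discordant pairs = inversions in this position sequence.
2: 1 → 1
4: 3, 1 → 2
3: 1 → 1
1: 0
6: 5 → 1
5: 0
Total: 1 + 2 + 1 + 0 + 1 + 0 = 5

5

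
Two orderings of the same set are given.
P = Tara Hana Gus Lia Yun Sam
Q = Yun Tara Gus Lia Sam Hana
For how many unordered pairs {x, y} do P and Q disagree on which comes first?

Assign each item its position (1..6) in the first ordering, then rewrite the second ordering as that position sequence:
positions: Tara→1, Hana→2, Gus→3, Lia→4, Yun→5, Sam→6
second ordering as positions: [5, 1, 3, 4, 6, 2]
Discordant pairs = inversions in this position sequence.
5: 1, 3, 4, 2 → 4
1: 0
3: 2 → 1
4: 2 → 1
6: 2 → 1
2: 0
Total: 4 + 0 + 1 + 1 + 1 + 0 = 7

7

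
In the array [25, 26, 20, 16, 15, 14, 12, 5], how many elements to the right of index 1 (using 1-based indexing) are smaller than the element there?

6

The element at index 1 is 25.
Elements after it: 26, 20, 16, 15, 14, 12, 5
Those smaller than 25: 20, 16, 15, 14, 12, 5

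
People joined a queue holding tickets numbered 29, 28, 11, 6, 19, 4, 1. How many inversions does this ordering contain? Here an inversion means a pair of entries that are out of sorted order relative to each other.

19

Sweep left to right; for each value list the smaller values that follow it:
29 → 28, 11, 6, 19, 4, 1 → 6
28 → 11, 6, 19, 4, 1 → 5
11 → 6, 4, 1 → 3
6 → 4, 1 → 2
19 → 4, 1 → 2
4 → 1 → 1
1 → none → 0
Sum: 6 + 5 + 3 + 2 + 2 + 1 + 0 = 19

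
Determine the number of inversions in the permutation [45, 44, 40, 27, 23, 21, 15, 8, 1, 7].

Inversions: 44

Element-by-element contributions:
45 → 44, 40, 27, 23, 21, 15, 8, 1, 7 → 9
44 → 40, 27, 23, 21, 15, 8, 1, 7 → 8
40 → 27, 23, 21, 15, 8, 1, 7 → 7
27 → 23, 21, 15, 8, 1, 7 → 6
23 → 21, 15, 8, 1, 7 → 5
21 → 15, 8, 1, 7 → 4
15 → 8, 1, 7 → 3
8 → 1, 7 → 2
1 → none → 0
7 → none → 0
Sum: 9 + 8 + 7 + 6 + 5 + 4 + 3 + 2 + 0 + 0 = 44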